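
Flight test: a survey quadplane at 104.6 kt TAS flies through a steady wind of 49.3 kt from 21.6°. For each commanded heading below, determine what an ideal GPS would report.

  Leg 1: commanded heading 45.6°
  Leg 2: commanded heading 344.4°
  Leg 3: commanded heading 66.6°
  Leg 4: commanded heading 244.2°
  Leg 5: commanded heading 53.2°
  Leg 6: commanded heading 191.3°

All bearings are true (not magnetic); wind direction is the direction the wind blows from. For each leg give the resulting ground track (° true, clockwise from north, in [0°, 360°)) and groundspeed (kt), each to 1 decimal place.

Leg 1: track=64.2°, groundspeed=62.8 kt
Leg 2: track=319.9°, groundspeed=71.8 kt
Leg 3: track=93.2°, groundspeed=78.0 kt
Leg 4: track=230.9°, groundspeed=144.8 kt
Leg 5: track=75.6°, groundspeed=67.7 kt
Leg 6: track=194.6°, groundspeed=153.4 kt

Leg 1: heading 45.6°; drift +18.6° → track 64.2°, groundspeed 62.8 kt
Leg 2: heading 344.4°; drift -24.5° → track 319.9°, groundspeed 71.8 kt
Leg 3: heading 66.6°; drift +26.6° → track 93.2°, groundspeed 78.0 kt
Leg 4: heading 244.2°; drift -13.3° → track 230.9°, groundspeed 144.8 kt
Leg 5: heading 53.2°; drift +22.4° → track 75.6°, groundspeed 67.7 kt
Leg 6: heading 191.3°; drift +3.3° → track 194.6°, groundspeed 153.4 kt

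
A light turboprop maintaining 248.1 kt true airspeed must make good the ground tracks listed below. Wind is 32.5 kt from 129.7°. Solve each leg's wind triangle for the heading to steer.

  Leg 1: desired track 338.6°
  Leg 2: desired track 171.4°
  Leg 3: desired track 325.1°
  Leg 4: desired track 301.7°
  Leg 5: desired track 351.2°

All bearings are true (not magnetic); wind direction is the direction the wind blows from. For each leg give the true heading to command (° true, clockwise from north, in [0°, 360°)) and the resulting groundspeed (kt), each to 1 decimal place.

Leg 1: desired track 338.6°; wind correction +3.6° → command heading 342.2°, groundspeed 276.1 kt
Leg 2: desired track 171.4°; wind correction -5.0° → command heading 166.4°, groundspeed 222.9 kt
Leg 3: desired track 325.1°; wind correction +2.0° → command heading 327.1°, groundspeed 279.3 kt
Leg 4: desired track 301.7°; wind correction -1.0° → command heading 300.7°, groundspeed 280.2 kt
Leg 5: desired track 351.2°; wind correction +5.0° → command heading 356.2°, groundspeed 271.5 kt

Leg 1: heading=342.2°, groundspeed=276.1 kt
Leg 2: heading=166.4°, groundspeed=222.9 kt
Leg 3: heading=327.1°, groundspeed=279.3 kt
Leg 4: heading=300.7°, groundspeed=280.2 kt
Leg 5: heading=356.2°, groundspeed=271.5 kt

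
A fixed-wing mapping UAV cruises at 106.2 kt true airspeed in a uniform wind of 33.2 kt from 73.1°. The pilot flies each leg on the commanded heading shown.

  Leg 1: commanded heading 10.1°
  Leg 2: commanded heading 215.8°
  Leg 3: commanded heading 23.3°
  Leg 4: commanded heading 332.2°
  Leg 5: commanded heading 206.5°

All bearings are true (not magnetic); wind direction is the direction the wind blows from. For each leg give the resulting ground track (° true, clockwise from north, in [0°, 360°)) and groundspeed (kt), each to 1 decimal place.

Leg 1: heading 10.1°; drift -18.0° → track 352.1°, groundspeed 95.8 kt
Leg 2: heading 215.8°; drift +8.6° → track 224.4°, groundspeed 134.1 kt
Leg 3: heading 23.3°; drift -16.7° → track 6.6°, groundspeed 88.5 kt
Leg 4: heading 332.2°; drift -16.2° → track 316.0°, groundspeed 117.1 kt
Leg 5: heading 206.5°; drift +10.6° → track 217.1°, groundspeed 131.2 kt

Leg 1: track=352.1°, groundspeed=95.8 kt
Leg 2: track=224.4°, groundspeed=134.1 kt
Leg 3: track=6.6°, groundspeed=88.5 kt
Leg 4: track=316.0°, groundspeed=117.1 kt
Leg 5: track=217.1°, groundspeed=131.2 kt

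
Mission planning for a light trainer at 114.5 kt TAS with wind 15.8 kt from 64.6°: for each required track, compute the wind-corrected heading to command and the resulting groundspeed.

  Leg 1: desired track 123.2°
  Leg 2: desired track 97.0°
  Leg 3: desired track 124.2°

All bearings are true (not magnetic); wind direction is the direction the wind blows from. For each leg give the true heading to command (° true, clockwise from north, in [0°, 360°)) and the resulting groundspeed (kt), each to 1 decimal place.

Leg 1: heading=116.4°, groundspeed=105.5 kt
Leg 2: heading=92.8°, groundspeed=100.8 kt
Leg 3: heading=117.4°, groundspeed=105.7 kt

Leg 1: desired track 123.2°; wind correction -6.8° → command heading 116.4°, groundspeed 105.5 kt
Leg 2: desired track 97.0°; wind correction -4.2° → command heading 92.8°, groundspeed 100.8 kt
Leg 3: desired track 124.2°; wind correction -6.8° → command heading 117.4°, groundspeed 105.7 kt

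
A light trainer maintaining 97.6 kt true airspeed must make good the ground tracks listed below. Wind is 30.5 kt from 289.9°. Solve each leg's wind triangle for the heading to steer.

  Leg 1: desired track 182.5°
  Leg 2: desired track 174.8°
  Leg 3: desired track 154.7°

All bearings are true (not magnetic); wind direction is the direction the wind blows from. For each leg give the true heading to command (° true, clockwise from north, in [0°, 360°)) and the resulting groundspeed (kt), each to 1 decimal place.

Leg 1: desired track 182.5°; wind correction +17.3° → command heading 199.8°, groundspeed 102.3 kt
Leg 2: desired track 174.8°; wind correction +16.4° → command heading 191.2°, groundspeed 106.5 kt
Leg 3: desired track 154.7°; wind correction +12.7° → command heading 167.4°, groundspeed 116.8 kt

Leg 1: heading=199.8°, groundspeed=102.3 kt
Leg 2: heading=191.2°, groundspeed=106.5 kt
Leg 3: heading=167.4°, groundspeed=116.8 kt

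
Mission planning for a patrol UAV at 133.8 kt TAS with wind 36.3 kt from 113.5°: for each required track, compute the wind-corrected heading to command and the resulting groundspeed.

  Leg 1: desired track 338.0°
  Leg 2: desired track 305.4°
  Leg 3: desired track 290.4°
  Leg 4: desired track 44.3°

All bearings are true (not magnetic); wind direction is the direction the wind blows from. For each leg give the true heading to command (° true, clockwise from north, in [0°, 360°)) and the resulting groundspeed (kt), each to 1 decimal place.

Leg 1: desired track 338.0°; wind correction +11.0° → command heading 349.0°, groundspeed 157.2 kt
Leg 2: desired track 305.4°; wind correction +3.2° → command heading 308.6°, groundspeed 169.1 kt
Leg 3: desired track 290.4°; wind correction -0.8° → command heading 289.6°, groundspeed 170.0 kt
Leg 4: desired track 44.3°; wind correction +14.7° → command heading 59.0°, groundspeed 116.5 kt

Leg 1: heading=349.0°, groundspeed=157.2 kt
Leg 2: heading=308.6°, groundspeed=169.1 kt
Leg 3: heading=289.6°, groundspeed=170.0 kt
Leg 4: heading=59.0°, groundspeed=116.5 kt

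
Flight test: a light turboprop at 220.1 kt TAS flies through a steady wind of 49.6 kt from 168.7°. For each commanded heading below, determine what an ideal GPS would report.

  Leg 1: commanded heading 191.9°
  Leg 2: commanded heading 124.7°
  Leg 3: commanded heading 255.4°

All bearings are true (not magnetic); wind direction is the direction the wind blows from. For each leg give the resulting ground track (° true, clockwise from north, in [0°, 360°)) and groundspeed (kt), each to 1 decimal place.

Leg 1: track=198.3°, groundspeed=175.6 kt
Leg 2: track=114.1°, groundspeed=187.6 kt
Leg 3: track=268.2°, groundspeed=222.8 kt

Leg 1: heading 191.9°; drift +6.4° → track 198.3°, groundspeed 175.6 kt
Leg 2: heading 124.7°; drift -10.6° → track 114.1°, groundspeed 187.6 kt
Leg 3: heading 255.4°; drift +12.8° → track 268.2°, groundspeed 222.8 kt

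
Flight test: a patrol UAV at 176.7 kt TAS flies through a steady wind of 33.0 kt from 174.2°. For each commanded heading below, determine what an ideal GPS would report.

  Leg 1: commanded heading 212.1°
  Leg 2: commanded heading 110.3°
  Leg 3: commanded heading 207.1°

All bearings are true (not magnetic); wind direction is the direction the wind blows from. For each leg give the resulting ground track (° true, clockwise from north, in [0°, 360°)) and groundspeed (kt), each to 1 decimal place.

Leg 1: heading 212.1°; drift +7.7° → track 219.8°, groundspeed 152.0 kt
Leg 2: heading 110.3°; drift -10.4° → track 99.9°, groundspeed 164.9 kt
Leg 3: heading 207.1°; drift +6.9° → track 214.0°, groundspeed 150.1 kt

Leg 1: track=219.8°, groundspeed=152.0 kt
Leg 2: track=99.9°, groundspeed=164.9 kt
Leg 3: track=214.0°, groundspeed=150.1 kt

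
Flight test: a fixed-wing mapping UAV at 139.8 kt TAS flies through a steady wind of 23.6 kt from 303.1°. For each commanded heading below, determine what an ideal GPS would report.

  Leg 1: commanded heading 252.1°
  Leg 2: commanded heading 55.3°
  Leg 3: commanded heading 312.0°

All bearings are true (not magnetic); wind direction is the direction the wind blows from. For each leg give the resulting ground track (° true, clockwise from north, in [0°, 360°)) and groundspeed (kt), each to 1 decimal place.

Leg 1: heading 252.1°; drift -8.4° → track 243.7°, groundspeed 126.3 kt
Leg 2: heading 55.3°; drift +8.4° → track 63.7°, groundspeed 150.3 kt
Leg 3: heading 312.0°; drift +1.8° → track 313.8°, groundspeed 116.5 kt

Leg 1: track=243.7°, groundspeed=126.3 kt
Leg 2: track=63.7°, groundspeed=150.3 kt
Leg 3: track=313.8°, groundspeed=116.5 kt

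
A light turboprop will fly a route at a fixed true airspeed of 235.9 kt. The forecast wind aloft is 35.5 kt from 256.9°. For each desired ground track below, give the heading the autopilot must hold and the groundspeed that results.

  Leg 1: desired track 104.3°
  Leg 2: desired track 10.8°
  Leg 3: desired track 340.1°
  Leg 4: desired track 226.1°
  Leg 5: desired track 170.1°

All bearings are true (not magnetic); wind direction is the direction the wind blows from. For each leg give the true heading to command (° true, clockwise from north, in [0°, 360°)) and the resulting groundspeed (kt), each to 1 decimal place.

Leg 1: desired track 104.3°; wind correction +4.0° → command heading 108.3°, groundspeed 266.9 kt
Leg 2: desired track 10.8°; wind correction -7.9° → command heading 2.9°, groundspeed 248.0 kt
Leg 3: desired track 340.1°; wind correction -8.6° → command heading 331.5°, groundspeed 229.0 kt
Leg 4: desired track 226.1°; wind correction +4.4° → command heading 230.5°, groundspeed 204.7 kt
Leg 5: desired track 170.1°; wind correction +8.6° → command heading 178.7°, groundspeed 231.2 kt

Leg 1: heading=108.3°, groundspeed=266.9 kt
Leg 2: heading=2.9°, groundspeed=248.0 kt
Leg 3: heading=331.5°, groundspeed=229.0 kt
Leg 4: heading=230.5°, groundspeed=204.7 kt
Leg 5: heading=178.7°, groundspeed=231.2 kt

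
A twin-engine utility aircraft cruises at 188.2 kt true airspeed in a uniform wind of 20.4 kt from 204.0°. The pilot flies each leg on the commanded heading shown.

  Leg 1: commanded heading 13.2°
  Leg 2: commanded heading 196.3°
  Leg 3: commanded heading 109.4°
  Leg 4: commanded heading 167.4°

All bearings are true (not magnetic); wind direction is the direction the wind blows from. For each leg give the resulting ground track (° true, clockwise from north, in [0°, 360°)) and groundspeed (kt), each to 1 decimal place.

Leg 1: track=14.3°, groundspeed=208.3 kt
Leg 2: track=195.4°, groundspeed=168.0 kt
Leg 3: track=103.3°, groundspeed=190.9 kt
Leg 4: track=163.4°, groundspeed=172.3 kt

Leg 1: heading 13.2°; drift +1.1° → track 14.3°, groundspeed 208.3 kt
Leg 2: heading 196.3°; drift -0.9° → track 195.4°, groundspeed 168.0 kt
Leg 3: heading 109.4°; drift -6.1° → track 103.3°, groundspeed 190.9 kt
Leg 4: heading 167.4°; drift -4.0° → track 163.4°, groundspeed 172.3 kt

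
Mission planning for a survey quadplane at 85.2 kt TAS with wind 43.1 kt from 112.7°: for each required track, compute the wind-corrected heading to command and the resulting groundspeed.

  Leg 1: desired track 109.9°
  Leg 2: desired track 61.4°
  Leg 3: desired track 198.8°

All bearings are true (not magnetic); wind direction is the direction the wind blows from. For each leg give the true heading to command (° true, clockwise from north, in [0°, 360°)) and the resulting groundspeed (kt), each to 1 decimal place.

Leg 1: desired track 109.9°; wind correction +1.4° → command heading 111.3°, groundspeed 42.1 kt
Leg 2: desired track 61.4°; wind correction +23.3° → command heading 84.7°, groundspeed 51.3 kt
Leg 3: desired track 198.8°; wind correction -30.3° → command heading 168.5°, groundspeed 70.6 kt

Leg 1: heading=111.3°, groundspeed=42.1 kt
Leg 2: heading=84.7°, groundspeed=51.3 kt
Leg 3: heading=168.5°, groundspeed=70.6 kt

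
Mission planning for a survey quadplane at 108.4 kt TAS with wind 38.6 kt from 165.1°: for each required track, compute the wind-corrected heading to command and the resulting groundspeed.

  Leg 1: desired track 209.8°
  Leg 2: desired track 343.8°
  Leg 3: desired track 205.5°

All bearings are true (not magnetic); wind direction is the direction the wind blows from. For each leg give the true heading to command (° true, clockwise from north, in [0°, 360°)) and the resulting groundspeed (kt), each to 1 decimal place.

Leg 1: desired track 209.8°; wind correction -14.5° → command heading 195.3°, groundspeed 77.5 kt
Leg 2: desired track 343.8°; wind correction -0.5° → command heading 343.3°, groundspeed 147.0 kt
Leg 3: desired track 205.5°; wind correction -13.3° → command heading 192.2°, groundspeed 76.1 kt

Leg 1: heading=195.3°, groundspeed=77.5 kt
Leg 2: heading=343.3°, groundspeed=147.0 kt
Leg 3: heading=192.2°, groundspeed=76.1 kt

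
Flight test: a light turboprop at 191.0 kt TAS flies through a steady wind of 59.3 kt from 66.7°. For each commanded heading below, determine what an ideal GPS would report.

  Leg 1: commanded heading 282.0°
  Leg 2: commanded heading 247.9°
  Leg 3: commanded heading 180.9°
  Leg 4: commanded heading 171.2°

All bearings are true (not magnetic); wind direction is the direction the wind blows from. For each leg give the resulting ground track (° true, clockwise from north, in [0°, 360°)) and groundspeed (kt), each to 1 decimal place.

Leg 1: heading 282.0°; drift -8.1° → track 273.9°, groundspeed 241.8 kt
Leg 2: heading 247.9°; drift -0.3° → track 247.6°, groundspeed 250.3 kt
Leg 3: heading 180.9°; drift +14.1° → track 195.0°, groundspeed 222.0 kt
Leg 4: heading 171.2°; drift +15.6° → track 186.8°, groundspeed 213.7 kt

Leg 1: track=273.9°, groundspeed=241.8 kt
Leg 2: track=247.6°, groundspeed=250.3 kt
Leg 3: track=195.0°, groundspeed=222.0 kt
Leg 4: track=186.8°, groundspeed=213.7 kt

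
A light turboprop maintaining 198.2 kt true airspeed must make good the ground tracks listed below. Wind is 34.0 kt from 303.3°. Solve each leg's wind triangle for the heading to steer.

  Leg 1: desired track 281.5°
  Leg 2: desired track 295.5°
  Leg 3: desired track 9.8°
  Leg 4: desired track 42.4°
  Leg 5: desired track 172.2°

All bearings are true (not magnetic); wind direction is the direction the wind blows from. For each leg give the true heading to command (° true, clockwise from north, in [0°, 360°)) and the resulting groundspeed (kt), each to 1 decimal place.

Leg 1: desired track 281.5°; wind correction +3.7° → command heading 285.2°, groundspeed 166.2 kt
Leg 2: desired track 295.5°; wind correction +1.3° → command heading 296.8°, groundspeed 164.5 kt
Leg 3: desired track 9.8°; wind correction -9.1° → command heading 0.7°, groundspeed 182.2 kt
Leg 4: desired track 42.4°; wind correction -9.8° → command heading 32.6°, groundspeed 200.7 kt
Leg 5: desired track 172.2°; wind correction +7.4° → command heading 179.6°, groundspeed 218.9 kt

Leg 1: heading=285.2°, groundspeed=166.2 kt
Leg 2: heading=296.8°, groundspeed=164.5 kt
Leg 3: heading=0.7°, groundspeed=182.2 kt
Leg 4: heading=32.6°, groundspeed=200.7 kt
Leg 5: heading=179.6°, groundspeed=218.9 kt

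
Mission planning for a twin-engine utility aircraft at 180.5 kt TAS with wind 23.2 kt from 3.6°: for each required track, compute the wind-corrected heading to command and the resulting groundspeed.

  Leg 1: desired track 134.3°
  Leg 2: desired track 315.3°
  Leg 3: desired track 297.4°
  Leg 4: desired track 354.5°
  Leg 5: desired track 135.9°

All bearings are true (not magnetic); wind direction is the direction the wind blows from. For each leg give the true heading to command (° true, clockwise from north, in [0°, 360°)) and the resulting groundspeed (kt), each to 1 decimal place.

Leg 1: heading=128.7°, groundspeed=194.8 kt
Leg 2: heading=320.8°, groundspeed=164.2 kt
Leg 3: heading=304.2°, groundspeed=169.9 kt
Leg 4: heading=355.7°, groundspeed=157.6 kt
Leg 5: heading=130.4°, groundspeed=195.3 kt

Leg 1: desired track 134.3°; wind correction -5.6° → command heading 128.7°, groundspeed 194.8 kt
Leg 2: desired track 315.3°; wind correction +5.5° → command heading 320.8°, groundspeed 164.2 kt
Leg 3: desired track 297.4°; wind correction +6.8° → command heading 304.2°, groundspeed 169.9 kt
Leg 4: desired track 354.5°; wind correction +1.2° → command heading 355.7°, groundspeed 157.6 kt
Leg 5: desired track 135.9°; wind correction -5.5° → command heading 130.4°, groundspeed 195.3 kt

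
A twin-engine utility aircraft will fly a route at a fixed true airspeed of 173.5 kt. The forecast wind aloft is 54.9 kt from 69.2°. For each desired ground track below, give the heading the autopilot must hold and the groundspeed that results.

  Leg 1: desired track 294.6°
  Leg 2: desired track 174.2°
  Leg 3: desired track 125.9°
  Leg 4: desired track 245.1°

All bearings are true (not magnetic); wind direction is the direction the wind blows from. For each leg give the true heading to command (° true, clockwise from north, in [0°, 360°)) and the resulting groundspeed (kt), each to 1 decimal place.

Leg 1: heading=307.6°, groundspeed=207.6 kt
Leg 2: heading=156.4°, groundspeed=179.4 kt
Leg 3: heading=110.6°, groundspeed=137.2 kt
Leg 4: heading=243.8°, groundspeed=228.2 kt

Leg 1: desired track 294.6°; wind correction +13.0° → command heading 307.6°, groundspeed 207.6 kt
Leg 2: desired track 174.2°; wind correction -17.8° → command heading 156.4°, groundspeed 179.4 kt
Leg 3: desired track 125.9°; wind correction -15.3° → command heading 110.6°, groundspeed 137.2 kt
Leg 4: desired track 245.1°; wind correction -1.3° → command heading 243.8°, groundspeed 228.2 kt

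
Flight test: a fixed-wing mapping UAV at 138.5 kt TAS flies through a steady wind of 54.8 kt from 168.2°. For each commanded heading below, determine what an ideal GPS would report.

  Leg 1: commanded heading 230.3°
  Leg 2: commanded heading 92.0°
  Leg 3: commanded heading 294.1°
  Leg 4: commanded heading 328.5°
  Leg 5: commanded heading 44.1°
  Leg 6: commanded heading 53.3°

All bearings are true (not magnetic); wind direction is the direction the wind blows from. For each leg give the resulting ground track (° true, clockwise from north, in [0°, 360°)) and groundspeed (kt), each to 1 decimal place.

Leg 1: heading 230.3°; drift +23.2° → track 253.5°, groundspeed 122.8 kt
Leg 2: heading 92.0°; drift -23.0° → track 69.0°, groundspeed 136.3 kt
Leg 3: heading 294.1°; drift +14.6° → track 308.7°, groundspeed 176.3 kt
Leg 4: heading 328.5°; drift +5.6° → track 334.1°, groundspeed 191.0 kt
Leg 5: heading 44.1°; drift -15.0° → track 29.1°, groundspeed 175.2 kt
Leg 6: heading 53.3°; drift -17.1° → track 36.2°, groundspeed 169.0 kt

Leg 1: track=253.5°, groundspeed=122.8 kt
Leg 2: track=69.0°, groundspeed=136.3 kt
Leg 3: track=308.7°, groundspeed=176.3 kt
Leg 4: track=334.1°, groundspeed=191.0 kt
Leg 5: track=29.1°, groundspeed=175.2 kt
Leg 6: track=36.2°, groundspeed=169.0 kt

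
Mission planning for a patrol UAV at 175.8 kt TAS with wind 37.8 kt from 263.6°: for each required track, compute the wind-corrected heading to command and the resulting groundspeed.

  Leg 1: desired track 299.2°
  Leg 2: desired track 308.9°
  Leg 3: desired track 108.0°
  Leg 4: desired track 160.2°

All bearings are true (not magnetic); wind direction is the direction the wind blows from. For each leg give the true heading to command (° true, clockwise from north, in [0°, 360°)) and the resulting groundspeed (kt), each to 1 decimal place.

Leg 1: desired track 299.2°; wind correction -7.2° → command heading 292.0°, groundspeed 143.7 kt
Leg 2: desired track 308.9°; wind correction -8.8° → command heading 300.1°, groundspeed 147.1 kt
Leg 3: desired track 108.0°; wind correction +5.1° → command heading 113.1°, groundspeed 209.5 kt
Leg 4: desired track 160.2°; wind correction +12.1° → command heading 172.3°, groundspeed 180.7 kt

Leg 1: heading=292.0°, groundspeed=143.7 kt
Leg 2: heading=300.1°, groundspeed=147.1 kt
Leg 3: heading=113.1°, groundspeed=209.5 kt
Leg 4: heading=172.3°, groundspeed=180.7 kt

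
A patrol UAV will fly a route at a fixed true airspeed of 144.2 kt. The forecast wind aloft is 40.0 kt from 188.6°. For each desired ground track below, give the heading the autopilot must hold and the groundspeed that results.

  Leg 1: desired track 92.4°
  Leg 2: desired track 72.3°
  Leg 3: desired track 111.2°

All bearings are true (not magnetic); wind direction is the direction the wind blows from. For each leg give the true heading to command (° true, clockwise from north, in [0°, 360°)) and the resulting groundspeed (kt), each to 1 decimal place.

Leg 1: heading=108.4°, groundspeed=142.9 kt
Leg 2: heading=86.7°, groundspeed=157.4 kt
Leg 3: heading=126.9°, groundspeed=130.1 kt

Leg 1: desired track 92.4°; wind correction +16.0° → command heading 108.4°, groundspeed 142.9 kt
Leg 2: desired track 72.3°; wind correction +14.4° → command heading 86.7°, groundspeed 157.4 kt
Leg 3: desired track 111.2°; wind correction +15.7° → command heading 126.9°, groundspeed 130.1 kt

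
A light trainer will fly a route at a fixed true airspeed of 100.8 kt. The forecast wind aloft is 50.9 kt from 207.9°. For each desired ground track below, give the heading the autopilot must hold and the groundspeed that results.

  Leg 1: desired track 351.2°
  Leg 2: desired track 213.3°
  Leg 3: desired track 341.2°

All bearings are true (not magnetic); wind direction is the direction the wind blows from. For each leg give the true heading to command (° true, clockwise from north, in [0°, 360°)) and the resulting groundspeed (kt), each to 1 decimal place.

Leg 1: desired track 351.2°; wind correction -17.6° → command heading 333.6°, groundspeed 136.9 kt
Leg 2: desired track 213.3°; wind correction -2.7° → command heading 210.6°, groundspeed 50.0 kt
Leg 3: desired track 341.2°; wind correction -21.6° → command heading 319.6°, groundspeed 128.7 kt

Leg 1: heading=333.6°, groundspeed=136.9 kt
Leg 2: heading=210.6°, groundspeed=50.0 kt
Leg 3: heading=319.6°, groundspeed=128.7 kt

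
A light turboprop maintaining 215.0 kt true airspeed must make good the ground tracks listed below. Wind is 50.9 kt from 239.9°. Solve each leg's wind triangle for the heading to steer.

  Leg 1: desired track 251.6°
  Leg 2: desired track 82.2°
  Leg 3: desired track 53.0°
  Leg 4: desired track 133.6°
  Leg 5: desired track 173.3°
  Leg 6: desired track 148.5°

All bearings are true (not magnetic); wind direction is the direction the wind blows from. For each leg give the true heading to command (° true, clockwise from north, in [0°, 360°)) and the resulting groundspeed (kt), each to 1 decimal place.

Leg 1: heading=248.8°, groundspeed=164.9 kt
Leg 2: heading=87.4°, groundspeed=261.2 kt
Leg 3: heading=51.4°, groundspeed=265.4 kt
Leg 4: heading=146.7°, groundspeed=223.7 kt
Leg 5: heading=185.8°, groundspeed=189.6 kt
Leg 6: heading=162.2°, groundspeed=210.1 kt

Leg 1: desired track 251.6°; wind correction -2.8° → command heading 248.8°, groundspeed 164.9 kt
Leg 2: desired track 82.2°; wind correction +5.2° → command heading 87.4°, groundspeed 261.2 kt
Leg 3: desired track 53.0°; wind correction -1.6° → command heading 51.4°, groundspeed 265.4 kt
Leg 4: desired track 133.6°; wind correction +13.1° → command heading 146.7°, groundspeed 223.7 kt
Leg 5: desired track 173.3°; wind correction +12.5° → command heading 185.8°, groundspeed 189.6 kt
Leg 6: desired track 148.5°; wind correction +13.7° → command heading 162.2°, groundspeed 210.1 kt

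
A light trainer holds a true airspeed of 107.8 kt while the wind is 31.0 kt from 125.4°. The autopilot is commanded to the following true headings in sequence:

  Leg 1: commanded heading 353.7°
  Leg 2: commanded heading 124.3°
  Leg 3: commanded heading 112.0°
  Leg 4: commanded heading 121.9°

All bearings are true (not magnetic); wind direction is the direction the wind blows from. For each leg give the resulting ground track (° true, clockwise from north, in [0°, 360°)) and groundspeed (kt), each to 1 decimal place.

Leg 1: track=343.5°, groundspeed=130.5 kt
Leg 2: track=123.9°, groundspeed=76.8 kt
Leg 3: track=106.7°, groundspeed=78.0 kt
Leg 4: track=120.5°, groundspeed=76.9 kt

Leg 1: heading 353.7°; drift -10.2° → track 343.5°, groundspeed 130.5 kt
Leg 2: heading 124.3°; drift -0.4° → track 123.9°, groundspeed 76.8 kt
Leg 3: heading 112.0°; drift -5.3° → track 106.7°, groundspeed 78.0 kt
Leg 4: heading 121.9°; drift -1.4° → track 120.5°, groundspeed 76.9 kt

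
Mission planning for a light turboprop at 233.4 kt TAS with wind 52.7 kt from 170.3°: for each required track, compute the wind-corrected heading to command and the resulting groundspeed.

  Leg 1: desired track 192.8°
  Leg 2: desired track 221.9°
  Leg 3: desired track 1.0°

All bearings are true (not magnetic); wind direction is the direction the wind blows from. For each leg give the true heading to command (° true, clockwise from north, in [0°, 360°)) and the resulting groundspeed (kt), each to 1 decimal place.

Leg 1: heading=187.8°, groundspeed=183.8 kt
Leg 2: heading=211.7°, groundspeed=197.0 kt
Leg 3: heading=3.4°, groundspeed=285.0 kt

Leg 1: desired track 192.8°; wind correction -5.0° → command heading 187.8°, groundspeed 183.8 kt
Leg 2: desired track 221.9°; wind correction -10.2° → command heading 211.7°, groundspeed 197.0 kt
Leg 3: desired track 1.0°; wind correction +2.4° → command heading 3.4°, groundspeed 285.0 kt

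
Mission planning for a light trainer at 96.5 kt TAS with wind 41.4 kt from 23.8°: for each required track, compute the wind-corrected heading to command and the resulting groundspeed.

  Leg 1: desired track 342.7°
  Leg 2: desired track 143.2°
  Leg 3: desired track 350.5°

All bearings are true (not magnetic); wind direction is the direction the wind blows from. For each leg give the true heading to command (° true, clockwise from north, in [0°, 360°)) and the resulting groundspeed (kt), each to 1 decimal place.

Leg 1: heading=359.1°, groundspeed=61.4 kt
Leg 2: heading=121.3°, groundspeed=109.8 kt
Leg 3: heading=4.1°, groundspeed=59.2 kt

Leg 1: desired track 342.7°; wind correction +16.4° → command heading 359.1°, groundspeed 61.4 kt
Leg 2: desired track 143.2°; wind correction -21.9° → command heading 121.3°, groundspeed 109.8 kt
Leg 3: desired track 350.5°; wind correction +13.6° → command heading 4.1°, groundspeed 59.2 kt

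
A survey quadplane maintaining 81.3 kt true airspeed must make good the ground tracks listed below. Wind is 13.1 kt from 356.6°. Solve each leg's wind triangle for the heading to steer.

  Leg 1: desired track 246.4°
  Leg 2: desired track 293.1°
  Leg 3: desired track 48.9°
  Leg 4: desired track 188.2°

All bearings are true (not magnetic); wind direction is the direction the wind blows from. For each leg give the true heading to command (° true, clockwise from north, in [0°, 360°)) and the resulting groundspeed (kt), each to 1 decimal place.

Leg 1: heading=255.1°, groundspeed=84.9 kt
Leg 2: heading=301.4°, groundspeed=74.6 kt
Leg 3: heading=41.6°, groundspeed=72.6 kt
Leg 4: heading=190.1°, groundspeed=94.1 kt

Leg 1: desired track 246.4°; wind correction +8.7° → command heading 255.1°, groundspeed 84.9 kt
Leg 2: desired track 293.1°; wind correction +8.3° → command heading 301.4°, groundspeed 74.6 kt
Leg 3: desired track 48.9°; wind correction -7.3° → command heading 41.6°, groundspeed 72.6 kt
Leg 4: desired track 188.2°; wind correction +1.9° → command heading 190.1°, groundspeed 94.1 kt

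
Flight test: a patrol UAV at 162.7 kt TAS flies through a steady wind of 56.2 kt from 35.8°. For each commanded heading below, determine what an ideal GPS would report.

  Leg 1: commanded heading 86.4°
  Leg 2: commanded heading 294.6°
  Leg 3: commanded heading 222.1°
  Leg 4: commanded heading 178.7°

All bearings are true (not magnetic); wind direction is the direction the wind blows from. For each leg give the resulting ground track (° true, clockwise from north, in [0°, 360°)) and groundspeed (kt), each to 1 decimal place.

Leg 1: track=105.3°, groundspeed=134.2 kt
Leg 2: track=277.0°, groundspeed=182.2 kt
Leg 3: track=220.5°, groundspeed=218.6 kt
Leg 4: track=188.0°, groundspeed=210.3 kt

Leg 1: heading 86.4°; drift +18.9° → track 105.3°, groundspeed 134.2 kt
Leg 2: heading 294.6°; drift -17.6° → track 277.0°, groundspeed 182.2 kt
Leg 3: heading 222.1°; drift -1.6° → track 220.5°, groundspeed 218.6 kt
Leg 4: heading 178.7°; drift +9.3° → track 188.0°, groundspeed 210.3 kt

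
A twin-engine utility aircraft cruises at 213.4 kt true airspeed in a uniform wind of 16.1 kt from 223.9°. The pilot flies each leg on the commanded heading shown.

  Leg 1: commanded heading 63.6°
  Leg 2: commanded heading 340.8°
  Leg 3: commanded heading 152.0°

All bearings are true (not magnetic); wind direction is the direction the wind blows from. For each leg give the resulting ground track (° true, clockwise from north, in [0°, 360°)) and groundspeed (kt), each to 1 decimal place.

Leg 1: heading 63.6°; drift -1.4° → track 62.2°, groundspeed 228.6 kt
Leg 2: heading 340.8°; drift +3.7° → track 344.5°, groundspeed 221.2 kt
Leg 3: heading 152.0°; drift -4.2° → track 147.8°, groundspeed 209.0 kt

Leg 1: track=62.2°, groundspeed=228.6 kt
Leg 2: track=344.5°, groundspeed=221.2 kt
Leg 3: track=147.8°, groundspeed=209.0 kt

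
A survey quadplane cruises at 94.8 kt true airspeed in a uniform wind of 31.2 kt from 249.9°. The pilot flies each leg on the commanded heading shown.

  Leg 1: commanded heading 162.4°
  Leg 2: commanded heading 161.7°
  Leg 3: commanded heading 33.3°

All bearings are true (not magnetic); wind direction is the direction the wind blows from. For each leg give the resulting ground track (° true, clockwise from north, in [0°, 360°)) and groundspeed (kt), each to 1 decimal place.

Leg 1: heading 162.4°; drift -18.4° → track 144.0°, groundspeed 98.5 kt
Leg 2: heading 161.7°; drift -18.4° → track 143.3°, groundspeed 98.9 kt
Leg 3: heading 33.3°; drift +8.8° → track 42.1°, groundspeed 121.3 kt

Leg 1: track=144.0°, groundspeed=98.5 kt
Leg 2: track=143.3°, groundspeed=98.9 kt
Leg 3: track=42.1°, groundspeed=121.3 kt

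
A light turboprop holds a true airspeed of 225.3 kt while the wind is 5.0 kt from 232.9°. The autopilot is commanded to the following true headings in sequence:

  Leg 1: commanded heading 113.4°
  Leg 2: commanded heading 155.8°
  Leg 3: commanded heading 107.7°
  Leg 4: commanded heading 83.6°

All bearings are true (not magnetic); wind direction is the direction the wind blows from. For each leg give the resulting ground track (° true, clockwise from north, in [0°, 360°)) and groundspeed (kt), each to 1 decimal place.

Leg 1: heading 113.4°; drift -1.1° → track 112.3°, groundspeed 227.8 kt
Leg 2: heading 155.8°; drift -1.2° → track 154.6°, groundspeed 224.2 kt
Leg 3: heading 107.7°; drift -1.0° → track 106.7°, groundspeed 228.2 kt
Leg 4: heading 83.6°; drift -0.6° → track 83.0°, groundspeed 229.6 kt

Leg 1: track=112.3°, groundspeed=227.8 kt
Leg 2: track=154.6°, groundspeed=224.2 kt
Leg 3: track=106.7°, groundspeed=228.2 kt
Leg 4: track=83.0°, groundspeed=229.6 kt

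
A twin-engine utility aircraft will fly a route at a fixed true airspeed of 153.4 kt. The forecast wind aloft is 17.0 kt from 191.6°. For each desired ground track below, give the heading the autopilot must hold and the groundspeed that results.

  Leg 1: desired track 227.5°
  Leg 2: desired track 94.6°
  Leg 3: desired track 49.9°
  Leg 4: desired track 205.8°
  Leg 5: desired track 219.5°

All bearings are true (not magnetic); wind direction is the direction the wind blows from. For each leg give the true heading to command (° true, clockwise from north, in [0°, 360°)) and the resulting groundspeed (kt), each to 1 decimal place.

Leg 1: heading=223.8°, groundspeed=139.3 kt
Leg 2: heading=100.9°, groundspeed=154.5 kt
Leg 3: heading=53.8°, groundspeed=166.4 kt
Leg 4: heading=204.2°, groundspeed=136.9 kt
Leg 5: heading=216.5°, groundspeed=138.2 kt

Leg 1: desired track 227.5°; wind correction -3.7° → command heading 223.8°, groundspeed 139.3 kt
Leg 2: desired track 94.6°; wind correction +6.3° → command heading 100.9°, groundspeed 154.5 kt
Leg 3: desired track 49.9°; wind correction +3.9° → command heading 53.8°, groundspeed 166.4 kt
Leg 4: desired track 205.8°; wind correction -1.6° → command heading 204.2°, groundspeed 136.9 kt
Leg 5: desired track 219.5°; wind correction -3.0° → command heading 216.5°, groundspeed 138.2 kt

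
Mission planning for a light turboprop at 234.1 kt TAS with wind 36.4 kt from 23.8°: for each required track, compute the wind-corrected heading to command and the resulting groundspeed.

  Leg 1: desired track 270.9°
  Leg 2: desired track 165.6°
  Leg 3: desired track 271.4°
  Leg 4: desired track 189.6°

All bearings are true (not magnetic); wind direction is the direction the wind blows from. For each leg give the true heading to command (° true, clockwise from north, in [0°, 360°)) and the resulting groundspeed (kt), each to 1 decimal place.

Leg 1: heading=279.1°, groundspeed=245.9 kt
Leg 2: heading=160.1°, groundspeed=261.6 kt
Leg 3: heading=279.7°, groundspeed=245.5 kt
Leg 4: heading=187.4°, groundspeed=269.2 kt

Leg 1: desired track 270.9°; wind correction +8.2° → command heading 279.1°, groundspeed 245.9 kt
Leg 2: desired track 165.6°; wind correction -5.5° → command heading 160.1°, groundspeed 261.6 kt
Leg 3: desired track 271.4°; wind correction +8.3° → command heading 279.7°, groundspeed 245.5 kt
Leg 4: desired track 189.6°; wind correction -2.2° → command heading 187.4°, groundspeed 269.2 kt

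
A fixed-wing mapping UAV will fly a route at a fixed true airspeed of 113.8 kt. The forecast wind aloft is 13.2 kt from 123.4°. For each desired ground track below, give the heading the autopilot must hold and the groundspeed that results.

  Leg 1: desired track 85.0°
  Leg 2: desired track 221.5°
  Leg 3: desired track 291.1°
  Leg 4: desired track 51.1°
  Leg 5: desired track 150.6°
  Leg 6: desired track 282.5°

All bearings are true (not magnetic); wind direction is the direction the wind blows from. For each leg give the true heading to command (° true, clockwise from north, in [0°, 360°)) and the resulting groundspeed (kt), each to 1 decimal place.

Leg 1: heading=89.1°, groundspeed=103.2 kt
Leg 2: heading=214.9°, groundspeed=114.9 kt
Leg 3: heading=289.7°, groundspeed=126.7 kt
Leg 4: heading=57.4°, groundspeed=109.1 kt
Leg 5: heading=147.6°, groundspeed=101.9 kt
Leg 6: heading=280.1°, groundspeed=126.0 kt

Leg 1: desired track 85.0°; wind correction +4.1° → command heading 89.1°, groundspeed 103.2 kt
Leg 2: desired track 221.5°; wind correction -6.6° → command heading 214.9°, groundspeed 114.9 kt
Leg 3: desired track 291.1°; wind correction -1.4° → command heading 289.7°, groundspeed 126.7 kt
Leg 4: desired track 51.1°; wind correction +6.3° → command heading 57.4°, groundspeed 109.1 kt
Leg 5: desired track 150.6°; wind correction -3.0° → command heading 147.6°, groundspeed 101.9 kt
Leg 6: desired track 282.5°; wind correction -2.4° → command heading 280.1°, groundspeed 126.0 kt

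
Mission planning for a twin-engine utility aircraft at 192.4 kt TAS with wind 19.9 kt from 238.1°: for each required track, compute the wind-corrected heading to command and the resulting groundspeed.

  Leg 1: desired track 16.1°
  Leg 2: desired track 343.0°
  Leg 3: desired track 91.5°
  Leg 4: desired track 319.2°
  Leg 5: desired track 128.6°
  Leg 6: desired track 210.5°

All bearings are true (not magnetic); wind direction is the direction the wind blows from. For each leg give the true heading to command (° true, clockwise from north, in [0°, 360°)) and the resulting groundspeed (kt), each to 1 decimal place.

Leg 1: desired track 16.1°; wind correction -4.0° → command heading 12.1°, groundspeed 206.7 kt
Leg 2: desired track 343.0°; wind correction -5.7° → command heading 337.3°, groundspeed 196.6 kt
Leg 3: desired track 91.5°; wind correction +3.3° → command heading 94.8°, groundspeed 208.7 kt
Leg 4: desired track 319.2°; wind correction -5.9° → command heading 313.3°, groundspeed 188.3 kt
Leg 5: desired track 128.6°; wind correction +5.6° → command heading 134.2°, groundspeed 198.1 kt
Leg 6: desired track 210.5°; wind correction +2.7° → command heading 213.2°, groundspeed 174.5 kt

Leg 1: heading=12.1°, groundspeed=206.7 kt
Leg 2: heading=337.3°, groundspeed=196.6 kt
Leg 3: heading=94.8°, groundspeed=208.7 kt
Leg 4: heading=313.3°, groundspeed=188.3 kt
Leg 5: heading=134.2°, groundspeed=198.1 kt
Leg 6: heading=213.2°, groundspeed=174.5 kt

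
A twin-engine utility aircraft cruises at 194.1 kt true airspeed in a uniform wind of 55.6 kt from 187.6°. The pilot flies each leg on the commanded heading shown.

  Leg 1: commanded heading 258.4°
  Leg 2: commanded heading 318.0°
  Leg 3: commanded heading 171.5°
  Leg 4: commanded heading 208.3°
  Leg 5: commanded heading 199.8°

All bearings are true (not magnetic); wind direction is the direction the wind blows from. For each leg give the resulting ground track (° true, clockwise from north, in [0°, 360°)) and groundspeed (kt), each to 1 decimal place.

Leg 1: track=275.0°, groundspeed=183.5 kt
Leg 2: track=328.4°, groundspeed=234.0 kt
Leg 3: track=165.2°, groundspeed=141.5 kt
Leg 4: track=216.2°, groundspeed=143.4 kt
Leg 5: track=204.6°, groundspeed=140.2 kt

Leg 1: heading 258.4°; drift +16.6° → track 275.0°, groundspeed 183.5 kt
Leg 2: heading 318.0°; drift +10.4° → track 328.4°, groundspeed 234.0 kt
Leg 3: heading 171.5°; drift -6.3° → track 165.2°, groundspeed 141.5 kt
Leg 4: heading 208.3°; drift +7.9° → track 216.2°, groundspeed 143.4 kt
Leg 5: heading 199.8°; drift +4.8° → track 204.6°, groundspeed 140.2 kt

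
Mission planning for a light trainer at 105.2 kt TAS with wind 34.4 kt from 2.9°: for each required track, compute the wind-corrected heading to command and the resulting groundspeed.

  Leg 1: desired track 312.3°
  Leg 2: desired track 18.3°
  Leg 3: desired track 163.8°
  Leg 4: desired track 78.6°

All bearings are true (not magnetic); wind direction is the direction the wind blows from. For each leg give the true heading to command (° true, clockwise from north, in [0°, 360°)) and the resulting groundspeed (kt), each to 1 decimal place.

Leg 1: desired track 312.3°; wind correction +14.6° → command heading 326.9°, groundspeed 80.0 kt
Leg 2: desired track 18.3°; wind correction -5.0° → command heading 13.3°, groundspeed 71.6 kt
Leg 3: desired track 163.8°; wind correction -6.1° → command heading 157.7°, groundspeed 137.1 kt
Leg 4: desired track 78.6°; wind correction -18.5° → command heading 60.1°, groundspeed 91.3 kt

Leg 1: heading=326.9°, groundspeed=80.0 kt
Leg 2: heading=13.3°, groundspeed=71.6 kt
Leg 3: heading=157.7°, groundspeed=137.1 kt
Leg 4: heading=60.1°, groundspeed=91.3 kt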